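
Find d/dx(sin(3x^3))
Chain rule: d/dx[sin(u)]=cos(u)·u' where u=3x^3
u'=9x^2

Answer: 9x^2·cos(3x^3)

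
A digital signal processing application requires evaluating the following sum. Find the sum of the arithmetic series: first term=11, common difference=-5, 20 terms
Last term: a_n=11 + (20 - 1)·-5=-84
Sum=n(a_1 + a_n)/2=20(11 + (-84))/2=-730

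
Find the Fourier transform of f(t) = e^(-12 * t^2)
The Fourier transform of a Gaussian e^(-a*t^2) is sqrt(pi/a)*e^(-omega^2/(4a)).
With a=12: F(omega)=sqrt(pi/12)*e^(-omega^2/48)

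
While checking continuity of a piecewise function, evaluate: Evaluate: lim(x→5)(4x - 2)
Polynomial is continuous, so substitute x=5:
4·5-2=18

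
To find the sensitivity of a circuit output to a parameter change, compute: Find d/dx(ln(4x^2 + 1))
Chain rule: d/dx[ln(u)]=u'/u where u=4x^2+1
u'=8x

Answer: (8x)/(4x^2+1)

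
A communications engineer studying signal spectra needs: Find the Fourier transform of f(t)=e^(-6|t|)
Using the standard pair: F{e^(-a|t|)}=2a/(a^2+omega^2)
With a=6: F(omega)=12/(36+omega^2)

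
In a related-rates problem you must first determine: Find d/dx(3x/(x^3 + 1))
Quotient rule: (f/g)'=(f'g - fg')/g²
f=3x, f'=3
g=x^3+1, g'=3x^2

Answer: (3·(x^3+1)-9x^3)/(x^3+1)²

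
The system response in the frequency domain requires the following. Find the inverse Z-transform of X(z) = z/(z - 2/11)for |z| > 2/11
Standard pair: z/(z-a) <-> a^n * u[n] for causal signals
With a = 2/11: x[n] = (2/11)^n * u[n]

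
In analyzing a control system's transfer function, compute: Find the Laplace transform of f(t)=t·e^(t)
L{t·e^(at)} = 1/(s-a)²
L{t·e^(t)} = 1/(s-1)²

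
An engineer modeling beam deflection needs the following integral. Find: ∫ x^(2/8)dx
Power rule: ∫ x^(1/4) dx = x^(5/4)/(5/4)+C

Answer: (4/5)·x^(5/4)+C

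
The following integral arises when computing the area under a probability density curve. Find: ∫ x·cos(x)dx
By parts: u=x, dv=cos(x) dx
du=dx, v=sin(x)
=x·sin(x) + cos(x) + C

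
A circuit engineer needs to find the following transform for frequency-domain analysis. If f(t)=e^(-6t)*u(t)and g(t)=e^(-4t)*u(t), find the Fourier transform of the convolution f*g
By the convolution theorem: F{f*g}=F(omega)*G(omega)
F(omega)=1/(6 + j*omega), G(omega)=1/(4 + j*omega)
F{f*g}=1/((6 + j*omega)(4 + j*omega))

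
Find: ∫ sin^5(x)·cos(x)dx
Let u = sin(x), du = cos(x) dx
∫ u^5 du = u^6/6+C

Answer: sin^6(x)/6+C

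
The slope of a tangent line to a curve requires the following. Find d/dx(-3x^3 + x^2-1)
Power rule: d/dx(ax^n)=n·a·x^(n-1)
Term by term: -9·x^2+2·x

Answer: -9x^2+2x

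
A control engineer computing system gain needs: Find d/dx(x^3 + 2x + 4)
Power rule: d/dx(ax^n)=n·a·x^(n-1)
Term by term: 3·x^2 + 2

Answer: 3x^2 + 2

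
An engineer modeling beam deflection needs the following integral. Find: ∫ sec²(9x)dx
Since d/dx[tan(9x)]=9sec²(9x), integral=tan(9x)/9+C

Answer: (1/9)tan(9x)+C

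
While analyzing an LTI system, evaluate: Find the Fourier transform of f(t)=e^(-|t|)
Using the standard pair: F{e^(-a|t|)}=2a/(a^2+omega^2)
With a=1: F(omega)=2/(1+omega^2)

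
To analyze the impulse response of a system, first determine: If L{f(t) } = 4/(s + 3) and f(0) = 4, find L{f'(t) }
L{f'(t)}=s·F(s) - f(0)=4s/(s + 3) - 4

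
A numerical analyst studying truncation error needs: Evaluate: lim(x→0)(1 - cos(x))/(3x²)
Using 1-cos(u) ≈ u²/2 for small u:
(1-cos(x)) ≈ (x)²/2=1x²/2
So limit=1/(2·3)=1/6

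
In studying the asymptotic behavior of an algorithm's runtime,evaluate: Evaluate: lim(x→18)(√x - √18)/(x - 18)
Multiply by conjugate (√x+√18)/(√x+√18):
=(x - 18)/((x - 18)(√x+√18))=1/(√x+√18)
As x → 18: 1/(2√18)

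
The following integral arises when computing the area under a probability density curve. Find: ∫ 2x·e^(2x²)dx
Let u = 2x², du = 4x dx
∫ (1/2)e^u du = e^u/2+C

Answer: e^(2x²)/2+C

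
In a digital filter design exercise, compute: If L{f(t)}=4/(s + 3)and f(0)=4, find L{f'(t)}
L{f'(t)} = s·F(s) - f(0) = 4s/(s + 3) - 4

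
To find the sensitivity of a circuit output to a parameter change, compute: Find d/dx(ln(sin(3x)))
Chain rule: d/dx[ln(u)] = u'/u where u = sin(3x)
u' = 3cos(3x)

Answer: (3cos(3x))/(sin(3x))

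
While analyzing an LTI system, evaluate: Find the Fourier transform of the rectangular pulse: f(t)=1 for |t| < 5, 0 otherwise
F(omega)=integral from -5 to 5 of e^(-j*omega*t) dt
=2*sin(5*omega)/omega=10*sinc(5*omega/pi)

Answer: 2*sin(5*omega)/omega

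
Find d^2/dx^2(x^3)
Apply power rule 2 times:
d^1: 3x^2
d^2: 6x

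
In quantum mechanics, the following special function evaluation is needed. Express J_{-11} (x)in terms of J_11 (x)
For integer n: J_{-n}(x) = (-1)^n J_n(x)
With n = 11: J_{-11}(x) = (-1)^11 J_11(x) = -J_11(x)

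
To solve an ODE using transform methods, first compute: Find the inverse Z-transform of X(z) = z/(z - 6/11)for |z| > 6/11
Standard pair: z/(z-a) <-> a^n*u[n] for causal signals
With a = 6/11: x[n] = (6/11)^n*u[n]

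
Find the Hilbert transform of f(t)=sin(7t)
The Hilbert transform shifts each frequency component by -pi/2.
H{sin(wt)} = -cos(wt)
With w = 7: H{sin(7t)} = -cos(7t)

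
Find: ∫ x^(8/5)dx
Power rule: ∫ x^(8/5) dx = x^(13/5)/(13/5)+C

Answer: (5/13)·x^(13/5)+C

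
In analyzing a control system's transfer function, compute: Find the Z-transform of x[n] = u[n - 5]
Using the time-shift property: Z{u[n-5]}=z^(-5) * z/(z-1)
=z^(-4)/(z-1)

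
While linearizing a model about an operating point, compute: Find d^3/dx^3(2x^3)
Apply power rule 3 times:
d^1: 6x^2
d^2: 12x
d^3: 12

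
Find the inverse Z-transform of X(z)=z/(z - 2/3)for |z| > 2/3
Standard pair: z/(z-a) <-> a^n * u[n] for causal signals
With a=2/3: x[n]=(2/3)^n * u[n]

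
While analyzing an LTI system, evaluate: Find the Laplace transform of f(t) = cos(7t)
L{cos(wt)}=s/(s²+w²)
L{cos(7t)}=s/(s²+49)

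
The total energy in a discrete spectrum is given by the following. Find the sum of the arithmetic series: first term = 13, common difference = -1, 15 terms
Last term: a_n=13 + (15 - 1)·-1=-1
Sum=n(a_1 + a_n)/2=15(13 + (-1))/2=90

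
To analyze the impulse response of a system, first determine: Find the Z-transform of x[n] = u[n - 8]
Using the time-shift property: Z{u[n-8]} = z^(-8)*z/(z-1)
= z^(-7)/(z-1)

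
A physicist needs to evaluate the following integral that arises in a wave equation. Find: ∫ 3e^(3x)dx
Since d/dx[e^(3x)]=3e^(3x), we get 1 e^(3x)+C

Answer: e^(3x)+C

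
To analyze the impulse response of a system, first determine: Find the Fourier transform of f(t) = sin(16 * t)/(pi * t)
sin(W*t)/(pi*t) = (W/pi)*sinc(W*t/pi) is the impulse response of the ideal low-pass filter with cutoff W (here W = 16).
Its Fourier transform is a rectangular function:
F(omega) = 1 for |omega| < 16, 0 otherwise

Answer: rect(omega/32) [i.e., 1 for |omega| < 16, 0 otherwise]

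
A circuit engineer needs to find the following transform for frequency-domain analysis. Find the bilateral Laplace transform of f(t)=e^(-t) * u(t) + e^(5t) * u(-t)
For e^(-t) * u(t): L = 1/(s+1), Re(s) > -1
For e^(5t) * u(-t): L = -1/(s-5), Re(s) < 5
Combined: F(s) = 1/(s+1)-1/(s-5), -1 < Re(s) < 5

Answer: 1/(s+1)-1/(s-5), ROC: -1 < Re(s) < 5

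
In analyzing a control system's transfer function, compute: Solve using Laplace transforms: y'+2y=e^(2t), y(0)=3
Take L: sY - 3+2Y=1/(s-2)
Y(s+2)=1/(s-2)+3
Y=1/((s-2)(s+2))+3/(s+2)
Partial fractions: 1/((s-2)(s+2))=(1/4)/(s-2) - (1/4)/(s+2)
So Y=(1/4)/(s-2)+(11/4)/(s+2)
Inverse Laplace transform (L^(-1){1/(s-2)}=e^(2t), L^(-1){1/(s+2)}=e^(-2t)):

Answer: y(t)=(1/4)·e^(2t)+(11/4)·e^(-2t)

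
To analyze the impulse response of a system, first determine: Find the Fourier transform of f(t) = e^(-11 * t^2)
The Fourier transform of a Gaussian e^(-a * t^2) is sqrt(pi/a) * e^(-omega^2/(4a)).
With a=11: F(omega)=sqrt(pi/11) * e^(-omega^2/44)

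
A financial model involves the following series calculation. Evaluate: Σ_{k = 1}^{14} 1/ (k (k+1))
Partial fractions: 1/(k(k+1))=1/k - 1/(k+1)
Telescoping sum: 1(1-1/15)=1·14/15

Answer: 14/15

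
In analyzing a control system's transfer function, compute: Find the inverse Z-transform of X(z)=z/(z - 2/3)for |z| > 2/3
Standard pair: z/(z-a) <-> a^n * u[n] for causal signals
With a=2/3: x[n]=(2/3)^n * u[n]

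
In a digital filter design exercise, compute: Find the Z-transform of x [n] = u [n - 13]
Using the time-shift property: Z{u[n-13]} = z^(-13) * z/(z-1)
= z^(-12)/(z-1)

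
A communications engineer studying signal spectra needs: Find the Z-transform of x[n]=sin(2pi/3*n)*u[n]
Z{sin(w0*n)*u[n]} = z*sin(w0)/(z^2-2z*cos(w0)+1)
With w0 = 2pi/3: X(z) = z*sin(2pi/3)/(z^2-2z*cos(2pi/3)+1)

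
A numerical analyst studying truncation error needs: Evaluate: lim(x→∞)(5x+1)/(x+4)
Divide numerator and denominator by x:
lim (5+1/x)/(1+4/x)=5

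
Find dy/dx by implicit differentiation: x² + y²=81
Differentiate both sides: 2x+2y·(dy/dx) = 0
Solve: dy/dx = -2x/(2y) = -x/y

Answer: dy/dx = -x/y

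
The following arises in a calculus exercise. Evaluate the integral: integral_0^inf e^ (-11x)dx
integral_0^inf e^(-11x) dx=[-1/11*e^(-11x)]_0^inf
=0 - (-1/11)=1/11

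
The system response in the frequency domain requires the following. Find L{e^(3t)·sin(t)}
First shifting: L{e^(at)f(t)} = F(s-a)
L{sin(t)} = 1/(s² + 1)
Shift: 1/((s-3)² + 1)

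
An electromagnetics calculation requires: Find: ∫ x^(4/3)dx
Power rule: ∫ x^(4/3) dx=x^(7/3)/(7/3) + C

Answer: (3/7)·x^(7/3) + C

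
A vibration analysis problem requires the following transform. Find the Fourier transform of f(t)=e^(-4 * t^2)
The Fourier transform of a Gaussian e^(-a * t^2) is sqrt(pi/a) * e^(-omega^2/(4a)).
With a=4: F(omega)=sqrt(pi)/2 * e^(-omega^2/16)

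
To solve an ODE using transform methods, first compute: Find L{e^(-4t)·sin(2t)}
First shifting: L{e^(at)f(t)} = F(s-a)
L{sin(2t)} = 2/(s² + 4)
Shift: 2/((s + 4)² + 4)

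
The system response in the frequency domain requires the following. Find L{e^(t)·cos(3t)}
First shifting: L{e^(at)f(t)} = F(s-a)
L{cos(3t)} = s/(s²+9)
Shift: (s-1)/((s-1)²+9)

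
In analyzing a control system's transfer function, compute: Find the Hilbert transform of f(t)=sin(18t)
The Hilbert transform shifts each frequency component by -pi/2.
H{sin(wt)} = -cos(wt)
With w = 18: H{sin(18t)} = -cos(18t)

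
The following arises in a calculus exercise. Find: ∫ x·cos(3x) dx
By parts: u=x, dv=cos(3x) dx
du=dx, v=sin(3x)/3
=x·sin(3x)/3 + cos(3x)/3² + C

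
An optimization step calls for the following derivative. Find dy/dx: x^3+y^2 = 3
Differentiate: 3x^2+2y·(dy/dx)=0
dy/dx=-3x^2/(2y)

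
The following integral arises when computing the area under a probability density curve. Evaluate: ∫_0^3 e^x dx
Antiderivative: e^x
Evaluate: (e^3 - 1)

Answer: e^3 - 1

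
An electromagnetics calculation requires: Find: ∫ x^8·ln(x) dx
By parts: u = ln(x), dv = x^8 dx
du = 1/x dx, v = x^9/9
= x^9·ln(x)/9 - ∫ x^8/9 dx
= x^9·ln(x)/9 - x^9/81 + C

Answer: x^9(ln(x)/9 - 1/81) + C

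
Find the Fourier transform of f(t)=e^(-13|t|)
Using the standard pair: F{e^(-a|t|)} = 2a/(a^2+omega^2)
With a = 13: F(omega) = 26/(169+omega^2)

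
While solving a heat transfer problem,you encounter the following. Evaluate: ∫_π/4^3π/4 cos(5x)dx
Antiderivative: sin(5x)/5
Evaluate at bounds: [sin(5·3π/4)/5] - [sin(5·π/4)/5]
=((-√2/2) - (-√2/2))/5=0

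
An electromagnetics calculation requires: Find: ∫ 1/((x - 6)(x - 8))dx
Partial fractions: 1/((x-6)(x-8)) = A/(x-6)+B/(x-8)
A = -1/2, B = 1/2
∫ [-1/2· 1/(x-6)+1/2· 1/(x-8)] dx
= (1/2)[ln|x-8| - ln|x-6|]+C

Answer: (1/2)·ln|(x-8)/(x-6)|+C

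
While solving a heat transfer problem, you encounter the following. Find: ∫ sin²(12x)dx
Using identity sin²(u)=(1 - cos(2u))/2:
∫ (1 - cos(24x))/2 dx=x/2 - sin(24x)/48 + C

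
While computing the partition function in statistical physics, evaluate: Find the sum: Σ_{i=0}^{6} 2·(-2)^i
Geometric series: S = a(1 - r^n)/(1 - r)
a = 2, r = -2, n = 7
S = 2(1+128)/3 = 86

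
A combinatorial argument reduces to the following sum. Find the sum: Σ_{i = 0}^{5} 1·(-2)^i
Geometric series: S=a(1 - r^n)/(1 - r)
a=1, r=-2, n=6
S=1(1-64)/3=-21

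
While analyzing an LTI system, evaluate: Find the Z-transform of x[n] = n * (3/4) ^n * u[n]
Using the property Z{n * a^n * u[n]}=az/(z-a)^2
With a=3/4: X(z)=(3/4)z/(z - 3/4)^2, |z| > 3/4

Answer: (3/4)z/(z - 3/4)^2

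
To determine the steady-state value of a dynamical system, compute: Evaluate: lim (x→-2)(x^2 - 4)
Polynomial is continuous, so substitute x = -2:
1·(-2)^2-4 = 0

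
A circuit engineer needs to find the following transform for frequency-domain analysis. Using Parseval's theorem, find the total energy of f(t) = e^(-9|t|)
Parseval's theorem: E=integral |f(t)|^2 dt=(1/2pi) integral |F(omega)|^2 domega
E=integral_{-inf}^{inf} e^(-18|t|) dt=2 * integral_0^inf e^(-18t) dt=2/(2 * 9)=1/9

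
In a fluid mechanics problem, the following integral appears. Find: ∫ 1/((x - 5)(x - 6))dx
Partial fractions: 1/((x-5)(x-6)) = A/(x-5) + B/(x-6)
A = -1, B = 1
∫ [-1· 1/(x-5) + 1· 1/(x-6)] dx
= (1)[ln|x-6| - ln|x-5|] + C

Answer: ln|(x-6)/(x-5)| + C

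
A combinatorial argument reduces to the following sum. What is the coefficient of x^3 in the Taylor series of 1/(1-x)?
1/(1-x) = Σ x^n for |x|<1
All coefficients are 1

Answer: 1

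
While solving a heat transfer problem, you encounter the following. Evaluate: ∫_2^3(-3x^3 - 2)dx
Step 1: Find antiderivative F(x)=(-3/4)x^4-2x
Step 2: F(3) - F(2)=-267/4 - (-16)=-203/4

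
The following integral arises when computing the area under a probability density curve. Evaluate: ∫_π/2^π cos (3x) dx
Antiderivative: sin(3x)/3
Evaluate at bounds: [sin(3·π)/3] - [sin(3·π/2)/3]
=((0) - (-1))/3=1/3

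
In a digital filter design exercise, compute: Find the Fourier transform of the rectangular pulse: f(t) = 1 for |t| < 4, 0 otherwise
F(omega) = integral from -4 to 4 of e^(-j * omega * t) dt
= 2 * sin(4 * omega)/omega = 8 * sinc(4 * omega/pi)

Answer: 2 * sin(4 * omega)/omega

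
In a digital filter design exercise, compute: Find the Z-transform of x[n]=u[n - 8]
Using the time-shift property: Z{u[n-8]}=z^(-8)*z/(z-1)
=z^(-7)/(z-1)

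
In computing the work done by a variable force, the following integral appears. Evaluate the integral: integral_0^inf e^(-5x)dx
integral_0^inf e^(-5x) dx=[-1/5 * e^(-5x)]_0^inf
=0 - (-1/5)=1/5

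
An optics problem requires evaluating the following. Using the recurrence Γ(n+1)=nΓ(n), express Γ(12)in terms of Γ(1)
Γ(12)=11Γ(11)=11·10Γ(10)=...=11!·Γ(1)=39916800·Γ(1)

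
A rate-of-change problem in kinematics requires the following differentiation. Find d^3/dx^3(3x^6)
Apply power rule 3 times:
d^1: 18x^5
d^2: 90x^4
d^3: 360x^3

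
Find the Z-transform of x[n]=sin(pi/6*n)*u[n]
Z{sin(w0*n)*u[n]} = z*sin(w0)/(z^2-2z*cos(w0)+1)
With w0 = pi/6: X(z) = z*sin(pi/6)/(z^2-2z*cos(pi/6)+1)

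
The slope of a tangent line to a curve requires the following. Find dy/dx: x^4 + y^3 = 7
Differentiate: 4x^3+3y^2·(dy/dx) = 0
dy/dx = -4x^3/(3y^2)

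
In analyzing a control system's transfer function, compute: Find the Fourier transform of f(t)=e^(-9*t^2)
The Fourier transform of a Gaussian e^(-a*t^2) is sqrt(pi/a)*e^(-omega^2/(4a)).
With a = 9: F(omega) = sqrt(pi)/3*e^(-omega^2/36)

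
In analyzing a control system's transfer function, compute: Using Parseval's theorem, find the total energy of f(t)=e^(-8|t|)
Parseval's theorem: E = integral |f(t)|^2 dt = (1/2pi) integral |F(omega)|^2 domega
E = integral_{-inf}^{inf} e^(-16|t|) dt = 2 * integral_0^inf e^(-16t) dt = 2/(2 * 8) = 1/8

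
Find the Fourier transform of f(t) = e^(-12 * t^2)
The Fourier transform of a Gaussian e^(-a * t^2) is sqrt(pi/a) * e^(-omega^2/(4a)).
With a = 12: F(omega) = sqrt(pi/12) * e^(-omega^2/48)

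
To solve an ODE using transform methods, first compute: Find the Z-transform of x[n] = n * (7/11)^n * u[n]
Using the property Z{n * a^n * u[n]}=az/(z-a)^2
With a=7/11: X(z)=(7/11)z/(z - 7/11)^2, |z| > 7/11

Answer: (7/11)z/(z - 7/11)^2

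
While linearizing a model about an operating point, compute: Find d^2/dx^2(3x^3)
Apply power rule 2 times:
d^1: 9x^2
d^2: 18x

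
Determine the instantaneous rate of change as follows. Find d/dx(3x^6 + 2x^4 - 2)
Power rule: d/dx(ax^n)=n·a·x^(n-1)
Term by term: 18·x^5+8·x^3

Answer: 18x^5+8x^3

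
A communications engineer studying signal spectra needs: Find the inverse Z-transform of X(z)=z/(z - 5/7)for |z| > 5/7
Standard pair: z/(z-a) <-> a^n * u[n] for causal signals
With a = 5/7: x[n] = (5/7)^n * u[n]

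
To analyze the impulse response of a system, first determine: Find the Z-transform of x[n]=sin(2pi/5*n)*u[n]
Z{sin(w0*n)*u[n]} = z*sin(w0)/(z^2 - 2z*cos(w0) + 1)
With w0 = 2pi/5: X(z) = z*sin(2pi/5)/(z^2 - 2z*cos(2pi/5) + 1)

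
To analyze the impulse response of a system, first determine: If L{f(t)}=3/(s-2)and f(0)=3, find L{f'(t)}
L{f'(t)}=s·F(s) - f(0)=3s/(s-2) - 3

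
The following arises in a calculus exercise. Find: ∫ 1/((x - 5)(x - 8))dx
Partial fractions: 1/((x-5)(x-8))=A/(x-5)+B/(x-8)
A=-1/3, B=1/3
∫ [-1/3· 1/(x-5)+1/3· 1/(x-8)] dx
=(1/3)[ln|x-8| - ln|x-5|]+C

Answer: (1/3)·ln|(x-8)/(x-5)|+C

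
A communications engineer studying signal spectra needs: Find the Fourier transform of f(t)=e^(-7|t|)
Using the standard pair: F{e^(-a|t|)}=2a/(a^2 + omega^2)
With a=7: F(omega)=14/(49 + omega^2)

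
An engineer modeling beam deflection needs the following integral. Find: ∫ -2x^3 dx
Using power rule: ∫ -2x^3 dx = -2/4 x^4 + C = (-1/2)x^4 + C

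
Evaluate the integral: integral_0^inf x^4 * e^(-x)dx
This is a Gamma integral. Substitute u = 1x:
integral_0^inf x^4*e^(-x) dx = (1/1^5) integral_0^inf u^4*e^(-u) du
= Gamma(5)/1^5 = 4!/1^5 = 24/1

Answer: 24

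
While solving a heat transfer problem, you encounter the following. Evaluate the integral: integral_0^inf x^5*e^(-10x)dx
This is a Gamma integral. Substitute u = 10x (du = 10 dx):
integral_0^inf x^5*e^(-10x) dx = (1/10^6) integral_0^inf u^5*e^(-u) du
= Gamma(6)/10^6 = 5!/10^6 = 120/1000000

Answer: 3/25000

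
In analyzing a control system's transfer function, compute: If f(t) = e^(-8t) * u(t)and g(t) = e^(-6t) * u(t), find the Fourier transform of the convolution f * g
By the convolution theorem: F{f * g}=F(omega) * G(omega)
F(omega)=1/(8+j * omega), G(omega)=1/(6+j * omega)
F{f * g}=1/((8+j * omega)(6+j * omega))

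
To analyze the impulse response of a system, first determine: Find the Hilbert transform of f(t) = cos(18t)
The Hilbert transform shifts each frequency component by -pi/2.
H{cos(wt)} = sin(wt)
With w = 18: H{cos(18t)} = sin(18t)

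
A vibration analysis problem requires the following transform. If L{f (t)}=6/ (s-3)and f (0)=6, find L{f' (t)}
L{f'(t)}=s·F(s) - f(0)=6s/(s-3) - 6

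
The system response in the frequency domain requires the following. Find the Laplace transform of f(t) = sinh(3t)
L{sinh(at)} = a/(s²-a²)
L{sinh(3t)} = 3/(s²-9)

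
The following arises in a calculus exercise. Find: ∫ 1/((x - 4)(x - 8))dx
Partial fractions: 1/((x-4)(x-8))=A/(x-4) + B/(x-8)
A=-1/4, B=1/4
∫ [-1/4· 1/(x-4) + 1/4· 1/(x-8)] dx
=(1/4)[ln|x-8| - ln|x-4|] + C

Answer: (1/4)·ln|(x-8)/(x-4)| + C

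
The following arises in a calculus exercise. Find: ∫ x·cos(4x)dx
By parts: u = x, dv = cos(4x) dx
du = dx, v = sin(4x)/4
= x·sin(4x)/4+cos(4x)/4²+C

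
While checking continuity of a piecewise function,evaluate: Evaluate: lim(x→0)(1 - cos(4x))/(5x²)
Using 1-cos(u) ≈ u²/2 for small u:
(1-cos(4x)) ≈ (4x)²/2 = 16x²/2
So limit = 16/(2·5) = 8/5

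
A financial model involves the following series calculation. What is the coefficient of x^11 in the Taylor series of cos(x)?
cos(x) has only even powers. Coefficient of x^11=0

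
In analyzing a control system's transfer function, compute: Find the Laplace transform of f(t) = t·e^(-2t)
L{t·e^(at)} = 1/(s-a)²
L{t·e^(-2t)} = 1/(s + 2)²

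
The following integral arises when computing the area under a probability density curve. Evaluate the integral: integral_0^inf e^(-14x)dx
integral_0^inf e^(-14x) dx = [-1/14*e^(-14x)]_0^inf
= 0 - (-1/14) = 1/14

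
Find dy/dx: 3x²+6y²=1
Differentiate: 6x+12y·(dy/dx) = 0
dy/dx = -6x/(12y) = -(1/2)·(x/y)

Answer: dy/dx = -(1/2)·(x/y)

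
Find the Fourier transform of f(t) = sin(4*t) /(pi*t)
sin(W * t)/(pi * t) = (W/pi) * sinc(W * t/pi) is the impulse response of the ideal low-pass filter with cutoff W (here W = 4).
Its Fourier transform is a rectangular function:
F(omega) = 1 for |omega| < 4, 0 otherwise

Answer: rect(omega/8) [i.e., 1 for |omega| < 4, 0 otherwise]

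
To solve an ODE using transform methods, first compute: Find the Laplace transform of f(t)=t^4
L{t^n} = n!/s^(n+1)
L{t^4} = 4!/s^5 = 24/s^5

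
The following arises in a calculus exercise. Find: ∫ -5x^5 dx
Using power rule: ∫ -5x^5 dx = -5/6 x^6+C = (-5/6)x^6+C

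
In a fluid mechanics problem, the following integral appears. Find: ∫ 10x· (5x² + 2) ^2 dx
Let u = 5x²+2, du = 10x dx
∫ u^2 du = u^3/3+C

Answer: (5x²+2)^3/3+C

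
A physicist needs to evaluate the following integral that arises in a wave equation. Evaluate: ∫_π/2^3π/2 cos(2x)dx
Antiderivative: sin(2x)/2
Evaluate at bounds: [sin(2·3π/2)/2] - [sin(2·π/2)/2]
=((0) - (0))/2=0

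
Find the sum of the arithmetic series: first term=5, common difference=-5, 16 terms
Last term: a_n=5+(16-1)·-5=-70
Sum=n(a_1+a_n)/2=16(5+(-70))/2=-520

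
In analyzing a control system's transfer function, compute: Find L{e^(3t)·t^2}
First shifting: L{e^(at)f(t)}=F(s-a)
L{t^2}=2/s^3
Shift s → s-3: 2/(s-3)^3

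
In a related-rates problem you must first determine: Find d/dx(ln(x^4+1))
Chain rule: d/dx[ln(u)]=u'/u where u=x^4+1
u'=4x^3

Answer: (4x^3)/(x^4+1)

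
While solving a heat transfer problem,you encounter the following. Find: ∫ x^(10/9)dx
Power rule: ∫ x^(10/9) dx=x^(19/9)/(19/9)+C

Answer: (9/19)·x^(19/9)+C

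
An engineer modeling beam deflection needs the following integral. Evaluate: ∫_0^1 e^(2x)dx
Antiderivative: (1/2)e^(2x)
Evaluate: (1/2)(e^2-1)

Answer: (e^2-1)/2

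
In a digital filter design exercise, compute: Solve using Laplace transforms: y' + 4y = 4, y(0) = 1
Take L of both sides: sY(s)-1+4Y(s) = 4/s
Y(s)(s+4) = 4/s+1
Y(s) = 4/(s(s+4))+1/(s+4)
Partial fractions: 4/(s(s+4)) = 1/s - 1/(s+4)
So Y(s) = 1/s
Inverse transform (L^(-1){1/s} = 1, L^(-1){1/(s+4)} = e^(-4t)):

Answer: y(t) = 1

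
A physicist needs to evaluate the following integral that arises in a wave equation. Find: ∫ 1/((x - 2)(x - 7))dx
Partial fractions: 1/((x-2)(x-7)) = A/(x-2) + B/(x-7)
A = -1/5, B = 1/5
∫ [-1/5· 1/(x-2) + 1/5· 1/(x-7)] dx
= (1/5)[ln|x-7| - ln|x-2|] + C

Answer: (1/5)·ln|(x-7)/(x-2)| + C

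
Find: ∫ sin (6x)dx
Using substitution u=6x: ∫ sin(u) du/6=-cos(u)/6 + C

Answer: (-1/6)cos(6x) + C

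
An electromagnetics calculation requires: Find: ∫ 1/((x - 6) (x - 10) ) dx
Partial fractions: 1/((x-6)(x-10)) = A/(x-6) + B/(x-10)
A = -1/4, B = 1/4
∫ [-1/4· 1/(x-6) + 1/4· 1/(x-10)] dx
= (1/4)[ln|x-10| - ln|x-6|] + C

Answer: (1/4)·ln|(x-10)/(x-6)| + C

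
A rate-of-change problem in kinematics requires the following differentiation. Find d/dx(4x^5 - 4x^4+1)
Power rule: d/dx(ax^n) = n·a·x^(n-1)
Term by term: 20·x^4 - 16·x^3

Answer: 20x^4 - 16x^3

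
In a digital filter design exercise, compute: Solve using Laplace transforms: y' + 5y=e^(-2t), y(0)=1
Take L: sY - 1+5Y=1/(s+2)
Y(s+5)=1/(s+2)+1
Y=1/((s+2)(s+5))+1/(s+5)
Partial fractions: 1/((s+2)(s+5))=(1/3)/(s+2) - (1/3)/(s+5)
So Y=(1/3)/(s+2)+(2/3)/(s+5)
Inverse Laplace transform (L^(-1){1/(s+2)}=e^(-2t), L^(-1){1/(s+5)}=e^(-5t)):

Answer: y(t)=(1/3)·e^(-2t)+(2/3)·e^(-5t)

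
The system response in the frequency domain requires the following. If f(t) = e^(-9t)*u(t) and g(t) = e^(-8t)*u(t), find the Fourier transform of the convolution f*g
By the convolution theorem: F{f*g} = F(omega)*G(omega)
F(omega) = 1/(9+j*omega), G(omega) = 1/(8+j*omega)
F{f*g} = 1/((9+j*omega)(8+j*omega))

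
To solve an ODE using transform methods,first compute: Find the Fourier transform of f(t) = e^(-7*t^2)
The Fourier transform of a Gaussian e^(-a * t^2) is sqrt(pi/a) * e^(-omega^2/(4a)).
With a = 7: F(omega) = sqrt(pi/7) * e^(-omega^2/28)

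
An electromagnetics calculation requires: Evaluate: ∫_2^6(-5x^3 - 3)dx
Step 1: Find antiderivative F(x) = (-5/4)x^4-3x
Step 2: F(6) - F(2) = -1638 - (-26) = -1612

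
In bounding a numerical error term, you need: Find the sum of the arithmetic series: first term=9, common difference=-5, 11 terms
Last term: a_n=9 + (11 - 1)·-5=-41
Sum=n(a_1 + a_n)/2=11(9 + (-41))/2=-176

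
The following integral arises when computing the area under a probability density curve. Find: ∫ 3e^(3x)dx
Since d/dx[e^(3x)]=3e^(3x), we get 1 e^(3x) + C

Answer: e^(3x) + C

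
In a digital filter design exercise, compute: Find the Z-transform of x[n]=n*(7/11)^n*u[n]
Using the property Z{n * a^n * u[n]} = az/(z-a)^2
With a = 7/11: X(z) = (7/11)z/(z - 7/11)^2, |z| > 7/11

Answer: (7/11)z/(z - 7/11)^2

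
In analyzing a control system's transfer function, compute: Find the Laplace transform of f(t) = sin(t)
L{sin(wt)}=w/(s² + w²)
L{sin(t)}=1/(s² + 1)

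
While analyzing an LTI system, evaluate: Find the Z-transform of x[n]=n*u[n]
Standard pair: Z{n * u[n]} = z/(z-1)^2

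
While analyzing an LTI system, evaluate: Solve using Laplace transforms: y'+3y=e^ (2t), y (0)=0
Take L: sY - 0+3Y=1/(s-2)
Y(s+3)=1/(s-2)+0
Y=1/((s-2)(s+3))+0/(s+3)
Partial fractions: 1/((s-2)(s+3))=(1/5)/(s-2) - (1/5)/(s+3)
So Y=(1/5)/(s-2) - (1/5)/(s+3)
Inverse Laplace transform (L^(-1){1/(s-2)}=e^(2t), L^(-1){1/(s+3)}=e^(-3t)):

Answer: y(t)=(1/5)·e^(2t) - (1/5)·e^(-3t)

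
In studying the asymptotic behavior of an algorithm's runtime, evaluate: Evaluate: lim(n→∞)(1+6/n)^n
This is the definition of e^6: lim(1 + 6/n)^n = e^6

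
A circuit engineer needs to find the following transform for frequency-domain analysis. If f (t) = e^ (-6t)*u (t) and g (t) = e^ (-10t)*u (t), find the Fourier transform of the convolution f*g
By the convolution theorem: F{f * g} = F(omega) * G(omega)
F(omega) = 1/(6 + j * omega), G(omega) = 1/(10 + j * omega)
F{f * g} = 1/((6 + j * omega)(10 + j * omega))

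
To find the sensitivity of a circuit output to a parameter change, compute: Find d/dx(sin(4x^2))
Chain rule: d/dx[sin(u)] = cos(u)·u' where u = 4x^2
u' = 8x

Answer: 8x·cos(4x^2)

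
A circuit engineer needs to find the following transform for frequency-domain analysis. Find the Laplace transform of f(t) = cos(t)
L{cos(wt)} = s/(s² + w²)
L{cos(t)} = s/(s² + 1)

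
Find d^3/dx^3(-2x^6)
Apply power rule 3 times:
d^1: -12x^5
d^2: -60x^4
d^3: -240x^3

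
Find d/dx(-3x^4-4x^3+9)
Power rule: d/dx(ax^n)=n·a·x^(n-1)
Term by term: -12·x^3-12·x^2

Answer: -12x^3-12x^2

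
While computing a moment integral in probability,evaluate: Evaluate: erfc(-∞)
erfc(x) = 1 - erf(x); erfc(-∞) = 1 - erf(-∞) = 1 - (-1) = 2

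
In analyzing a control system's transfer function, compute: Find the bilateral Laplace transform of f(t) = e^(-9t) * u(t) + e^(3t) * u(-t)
For e^(-9t) * u(t): L=1/(s+9), Re(s) > -9
For e^(3t) * u(-t): L=-1/(s-3), Re(s) < 3
Combined: F(s)=1/(s+9)-1/(s-3), -9 < Re(s) < 3

Answer: 1/(s+9)-1/(s-3), ROC: -9 < Re(s) < 3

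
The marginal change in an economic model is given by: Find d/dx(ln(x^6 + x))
Chain rule: d/dx[ln(u)]=u'/u where u=x^6+x
u'=6x^5+1

Answer: (6x^5+1)/(x^6+x)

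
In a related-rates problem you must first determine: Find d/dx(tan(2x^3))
Chain rule: d/dx[tan(u)] = sec²(u)·u' where u = 2x^3
u' = 6x^2

Answer: 6x^2·sec²(2x^3)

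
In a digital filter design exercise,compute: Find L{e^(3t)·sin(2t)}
First shifting: L{e^(at)f(t)}=F(s-a)
L{sin(2t)}=2/(s² + 4)
Shift: 2/((s-3)² + 4)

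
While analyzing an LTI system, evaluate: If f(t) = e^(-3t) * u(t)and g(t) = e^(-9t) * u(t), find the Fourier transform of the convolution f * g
By the convolution theorem: F{f*g}=F(omega)*G(omega)
F(omega)=1/(3 + j*omega), G(omega)=1/(9 + j*omega)
F{f*g}=1/((3 + j*omega)(9 + j*omega))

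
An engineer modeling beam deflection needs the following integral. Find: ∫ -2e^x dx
Since d/dx[e^x]=+ e^x, we get -2e^x + C

Answer: -2e^x + C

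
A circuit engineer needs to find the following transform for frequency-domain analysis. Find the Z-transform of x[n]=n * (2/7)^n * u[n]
Using the property Z{n*a^n*u[n]}=az/(z-a)^2
With a=2/7: X(z)=(2/7)z/(z - 2/7)^2, |z| > 2/7

Answer: (2/7)z/(z - 2/7)^2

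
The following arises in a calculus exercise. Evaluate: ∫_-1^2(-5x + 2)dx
Step 1: Find antiderivative F(x) = (-5/2)x^2 + 2x
Step 2: F(2) - F(-1) = -6 - (-9/2) = -3/2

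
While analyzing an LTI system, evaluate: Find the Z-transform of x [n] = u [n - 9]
Using the time-shift property: Z{u[n-9]} = z^(-9)*z/(z-1)
= z^(-8)/(z-1)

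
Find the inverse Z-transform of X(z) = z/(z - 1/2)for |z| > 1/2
Standard pair: z/(z-a) <-> a^n * u[n] for causal signals
With a=1/2: x[n]=(1/2)^n * u[n]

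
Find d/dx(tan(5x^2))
Chain rule: d/dx[tan(u)] = sec²(u)·u' where u = 5x^2
u' = 10x

Answer: 10x·sec²(5x^2)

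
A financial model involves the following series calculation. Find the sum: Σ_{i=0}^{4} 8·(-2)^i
Geometric series: S=a(1 - r^n)/(1 - r)
a=8, r=-2, n=5
S=8(1+32)/3=88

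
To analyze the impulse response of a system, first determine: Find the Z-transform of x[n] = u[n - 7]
Using the time-shift property: Z{u[n-7]}=z^(-7) * z/(z-1)
=z^(-6)/(z-1)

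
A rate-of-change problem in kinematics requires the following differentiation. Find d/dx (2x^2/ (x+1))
Quotient rule: (f/g)'=(f'g - fg')/g²
f=2x^2, f'=4x
g=x + 1, g'=1

Answer: (4x·(x + 1) - 2x^2)/(x + 1)²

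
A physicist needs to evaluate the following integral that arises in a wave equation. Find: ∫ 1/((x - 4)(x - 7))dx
Partial fractions: 1/((x-4)(x-7))=A/(x-4) + B/(x-7)
A=-1/3, B=1/3
∫ [-1/3· 1/(x-4) + 1/3· 1/(x-7)] dx
=(1/3)[ln|x-7| - ln|x-4|] + C

Answer: (1/3)·ln|(x-7)/(x-4)| + C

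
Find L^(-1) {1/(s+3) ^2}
L^(-1){1/(s-a)^n}=t^(n-1)·e^(at)/(n-1)!
Here a=-3, n=2: t^1·e^(-3t)/1

Answer: t·e^(-3t)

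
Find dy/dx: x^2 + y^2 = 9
Differentiate: 2x + 2y·(dy/dx)=0
dy/dx=-2x/(2y)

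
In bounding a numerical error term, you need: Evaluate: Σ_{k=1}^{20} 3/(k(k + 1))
Partial fractions: 3/(k(k + 1))=3/k - 3/(k + 1)
Telescoping sum: 3(1 - 1/21)=3·20/21

Answer: 20/7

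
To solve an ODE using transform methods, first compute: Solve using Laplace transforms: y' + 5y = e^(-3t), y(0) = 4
Take L: sY - 4 + 5Y=1/(s + 3)
Y(s + 5)=1/(s + 3) + 4
Y=1/((s + 3)(s + 5)) + 4/(s + 5)
Partial fractions: 1/((s + 3)(s + 5))=(1/2)/(s + 3) - (1/2)/(s + 5)
So Y=(1/2)/(s + 3) + (7/2)/(s + 5)
Inverse Laplace transform (L^(-1){1/(s + 3)}=e^(-3t), L^(-1){1/(s + 5)}=e^(-5t)):

Answer: y(t)=(1/2)·e^(-3t) + (7/2)·e^(-5t)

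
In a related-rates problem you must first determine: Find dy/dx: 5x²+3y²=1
Differentiate: 10x+6y·(dy/dx) = 0
dy/dx = -10x/(6y) = -(5/3)·(x/y)

Answer: dy/dx = -(5/3)·(x/y)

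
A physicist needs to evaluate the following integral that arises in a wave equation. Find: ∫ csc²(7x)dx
Since d/dx[-cot(7x)]=7csc²(7x), integral=-cot(7x)/7+C

Answer: (-1/7)cot(7x)+C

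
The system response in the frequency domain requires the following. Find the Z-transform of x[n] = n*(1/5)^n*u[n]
Using the property Z{n*a^n*u[n]}=az/(z-a)^2
With a=1/5: X(z)=(1/5)z/(z - 1/5)^2, |z| > 1/5

Answer: (1/5)z/(z - 1/5)^2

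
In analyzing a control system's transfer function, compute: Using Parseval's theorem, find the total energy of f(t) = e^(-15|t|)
Parseval's theorem: E=integral |f(t)|^2 dt=(1/2pi) integral |F(omega)|^2 domega
E=integral_{-inf}^{inf} e^(-30|t|) dt=2*integral_0^inf e^(-30t) dt=2/(2*15)=1/15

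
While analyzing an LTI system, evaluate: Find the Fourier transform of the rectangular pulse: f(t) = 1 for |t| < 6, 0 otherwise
F(omega)=integral from -6 to 6 of e^(-j*omega*t) dt
=2*sin(6*omega)/omega=12*sinc(6*omega/pi)

Answer: 2*sin(6*omega)/omega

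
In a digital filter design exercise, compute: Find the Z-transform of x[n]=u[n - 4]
Using the time-shift property: Z{u[n-4]}=z^(-4)*z/(z-1)
=z^(-3)/(z-1)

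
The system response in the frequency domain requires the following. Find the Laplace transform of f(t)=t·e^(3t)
L{t·e^(at)} = 1/(s-a)²
L{t·e^(3t)} = 1/(s-3)²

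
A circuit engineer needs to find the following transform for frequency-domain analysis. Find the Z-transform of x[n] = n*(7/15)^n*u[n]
Using the property Z{n * a^n * u[n]} = az/(z-a)^2
With a = 7/15: X(z) = (7/15)z/(z - 7/15)^2, |z| > 7/15

Answer: (7/15)z/(z - 7/15)^2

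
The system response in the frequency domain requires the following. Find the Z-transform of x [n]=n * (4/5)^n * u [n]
Using the property Z{n * a^n * u[n]} = az/(z-a)^2
With a = 4/5: X(z) = (4/5)z/(z - 4/5)^2, |z| > 4/5

Answer: (4/5)z/(z - 4/5)^2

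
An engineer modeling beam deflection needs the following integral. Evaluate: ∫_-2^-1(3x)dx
Step 1: Find antiderivative F(x) = (3/2)x^2
Step 2: F(-1) - F(-2) = 3/2 - (6) = -9/2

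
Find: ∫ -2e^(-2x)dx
Since d/dx[e^(-2x)]=-2e^(-2x), we get 1 e^(-2x) + C

Answer: e^(-2x) + C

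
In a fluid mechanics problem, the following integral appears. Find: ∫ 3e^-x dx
Since d/dx[e^-x] = - e^-x, we get -3e^-x + C

Answer: -3e^-x + C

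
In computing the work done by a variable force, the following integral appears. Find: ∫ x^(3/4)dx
Power rule: ∫ x^(3/4) dx = x^(7/4)/(7/4) + C

Answer: (4/7)·x^(7/4) + C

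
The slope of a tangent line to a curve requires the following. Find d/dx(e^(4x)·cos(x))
Product rule: (fg)'=f'g + fg'
f=e^(4x), f'=4·e^(4x)
g=cos(x), g'=-sin(x)

Answer: 4·e^(4x)·cos(x) - e^(4x)·sin(x)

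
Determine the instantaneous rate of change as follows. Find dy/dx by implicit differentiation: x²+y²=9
Differentiate both sides: 2x+2y·(dy/dx)=0
Solve: dy/dx=-2x/(2y)=-x/y

Answer: dy/dx=-x/y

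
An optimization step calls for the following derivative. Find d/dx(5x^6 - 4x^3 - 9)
Power rule: d/dx(ax^n)=n·a·x^(n-1)
Term by term: 30·x^5-12·x^2

Answer: 30x^5-12x^2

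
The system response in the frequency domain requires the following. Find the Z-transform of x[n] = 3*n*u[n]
Z{n * u[n]}=z/(z-1)^2
By linearity: Z{3 * n * u[n]}=3z/(z-1)^2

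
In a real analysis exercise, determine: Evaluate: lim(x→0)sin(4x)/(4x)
L'Hôpital (0/0): lim 4cos(4x)/4 = 4/4

Answer: 1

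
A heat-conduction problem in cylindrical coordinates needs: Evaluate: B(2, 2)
B(x,y)=Γ(x)Γ(y)/Γ(x + y)=(x-1)!(y-1)!/(x + y-1)!
B(2,2)=1!·1!/3!=1/6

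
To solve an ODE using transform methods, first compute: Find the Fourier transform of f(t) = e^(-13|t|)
Using the standard pair: F{e^(-a|t|)} = 2a/(a^2+omega^2)
With a = 13: F(omega) = 26/(169+omega^2)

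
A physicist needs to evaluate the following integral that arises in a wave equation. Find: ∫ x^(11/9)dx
Power rule: ∫ x^(11/9) dx=x^(20/9)/(20/9) + C

Answer: (9/20)·x^(20/9) + C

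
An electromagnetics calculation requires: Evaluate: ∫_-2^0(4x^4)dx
Step 1: Find antiderivative F(x)=(4/5)x^5
Step 2: F(0) - F(-2)=0 - (-128/5)=128/5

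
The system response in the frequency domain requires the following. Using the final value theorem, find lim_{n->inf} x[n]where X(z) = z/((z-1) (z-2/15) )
Final value theorem: lim x[n]=lim_{z->1} (z-1)*X(z)
(z-1)*X(z)=z/(z-2/15)
As z->1: 1/(1 - 2/15)=1/(13/15)=15/13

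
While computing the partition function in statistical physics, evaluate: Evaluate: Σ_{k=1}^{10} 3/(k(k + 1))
Partial fractions: 3/(k(k + 1)) = 3/k - 3/(k + 1)
Telescoping sum: 3(1 - 1/11) = 3·10/11

Answer: 30/11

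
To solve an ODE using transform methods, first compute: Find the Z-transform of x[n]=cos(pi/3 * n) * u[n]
Z{cos(w0*n)*u[n]} = z(z - cos(w0))/(z^2 - 2z*cos(w0) + 1)
With w0 = pi/3: X(z) = z(z - cos(pi/3))/(z^2 - 2z*cos(pi/3) + 1)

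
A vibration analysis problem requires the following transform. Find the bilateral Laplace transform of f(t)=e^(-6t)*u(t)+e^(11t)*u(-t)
For e^(-6t) * u(t): L = 1/(s + 6), Re(s) > -6
For e^(11t) * u(-t): L = -1/(s-11), Re(s) < 11
Combined: F(s) = 1/(s + 6) - 1/(s-11), -6 < Re(s) < 11

Answer: 1/(s + 6) - 1/(s-11), ROC: -6 < Re(s) < 11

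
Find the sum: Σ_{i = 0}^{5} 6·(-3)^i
Geometric series: S = a(1 - r^n)/(1 - r)
a = 6, r = -3, n = 6
S = 6(1 - 729)/4 = -1092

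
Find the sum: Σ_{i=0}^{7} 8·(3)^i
Geometric series: S=a(1 - r^n)/(1 - r)
a=8, r=3, n=8
S=8(1 - 6561)/-2=26240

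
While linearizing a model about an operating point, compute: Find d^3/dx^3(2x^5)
Apply power rule 3 times:
d^1: 10x^4
d^2: 40x^3
d^3: 120x^2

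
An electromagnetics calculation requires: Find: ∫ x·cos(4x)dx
By parts: u=x, dv=cos(4x) dx
du=dx, v=sin(4x)/4
=x·sin(4x)/4+cos(4x)/4²+C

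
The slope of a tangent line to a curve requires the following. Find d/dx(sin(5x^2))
Chain rule: d/dx[sin(u)]=cos(u)·u' where u=5x^2
u'=10x

Answer: 10x·cos(5x^2)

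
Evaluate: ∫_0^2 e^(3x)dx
Antiderivative: (1/3)e^(3x)
Evaluate: (1/3)(e^6 - 1)

Answer: (e^6 - 1)/3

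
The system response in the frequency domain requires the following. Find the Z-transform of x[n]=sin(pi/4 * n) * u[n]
Z{sin(w0*n)*u[n]}=z*sin(w0)/(z^2 - 2z*cos(w0) + 1)
With w0=pi/4: X(z)=z*sin(pi/4)/(z^2 - 2z*cos(pi/4) + 1)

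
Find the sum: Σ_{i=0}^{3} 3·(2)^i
Geometric series: S = a(1 - r^n)/(1 - r)
a = 3, r = 2, n = 4
S = 3(1 - 16)/-1 = 45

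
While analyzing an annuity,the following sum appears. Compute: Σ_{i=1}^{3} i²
Using formula: Σ i^2 = n(n + 1)(2n + 1)/6 = 3·4·7/6 = 14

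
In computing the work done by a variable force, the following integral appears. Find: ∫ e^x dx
Since d/dx[e^x]=+e^x, we get 1e^x+C

Answer: e^x+C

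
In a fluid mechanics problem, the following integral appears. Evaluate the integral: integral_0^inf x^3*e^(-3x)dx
This is a Gamma integral. Substitute u=3x (du=3 dx):
integral_0^inf x^3*e^(-3x) dx=(1/3^4) integral_0^inf u^3*e^(-u) du
=Gamma(4)/3^4=3!/3^4=6/81

Answer: 2/27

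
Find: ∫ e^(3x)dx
Since d/dx[e^(3x)] = 3e^(3x), we get 1/3 e^(3x)+C

Answer: (1/3)e^(3x)+C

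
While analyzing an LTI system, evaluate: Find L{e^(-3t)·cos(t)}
First shifting: L{e^(at)f(t)}=F(s-a)
L{cos(t)}=s/(s² + 1)
Shift: (s + 3)/((s + 3)² + 1)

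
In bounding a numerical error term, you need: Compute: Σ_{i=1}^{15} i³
Using formula: Σ i^3=[n(n + 1)/2]²=[15·16/2]²=14400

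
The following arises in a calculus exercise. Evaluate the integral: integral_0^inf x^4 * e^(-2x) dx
This is a Gamma integral. Substitute u=2x (du=2 dx):
integral_0^inf x^4*e^(-2x) dx=(1/2^5) integral_0^inf u^4*e^(-u) du
=Gamma(5)/2^5=4!/2^5=24/32

Answer: 3/4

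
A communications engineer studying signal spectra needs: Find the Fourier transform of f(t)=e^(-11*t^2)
The Fourier transform of a Gaussian e^(-a*t^2) is sqrt(pi/a)*e^(-omega^2/(4a)).
With a = 11: F(omega) = sqrt(pi/11)*e^(-omega^2/44)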